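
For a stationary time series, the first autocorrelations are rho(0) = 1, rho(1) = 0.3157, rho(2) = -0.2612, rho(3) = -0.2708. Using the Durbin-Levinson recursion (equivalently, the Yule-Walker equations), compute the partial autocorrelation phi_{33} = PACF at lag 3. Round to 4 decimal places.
\phi_{33} = -0.0380

The PACF at lag k is phi_{kk}, the last component of the solution
to the Yule-Walker system G_k phi = r_k where
  (G_k)_{ij} = rho(|i - j|), (r_k)_i = rho(i), i,j = 1..k.
Equivalently, Durbin-Levinson gives phi_{kk} iteratively:
  phi_{11} = rho(1)
  phi_{kk} = [rho(k) - sum_{j=1..k-1} phi_{k-1,j} rho(k-j)]
            / [1 - sum_{j=1..k-1} phi_{k-1,j} rho(j)],
  phi_{k,j} = phi_{k-1,j} - phi_{kk} phi_{k-1,k-j},  j = 1..k-1.
Step k = 1:
  phi_11 = rho(1) = 0.3157.
Step k = 2:
  phi_22 = [rho(2) - phi_11 rho(1)] / [1 - phi_11 rho(1)] = [-0.2612 - (0.3157)(0.3157)] / [1 - (0.3157)(0.3157)]
         = -0.36086649 / 0.90033351 = -0.400814.
  Update: phi_21 = phi_11 - phi_22 phi_11 = 0.3157 - (-0.400814)(0.3157) = 0.442237.
Step k = 3:
  phi_33 = [rho(3) - phi_21 rho(2) - phi_22 rho(1)] / [1 - phi_21 rho(1) - phi_22 rho(2)]
    numerator   = -0.2708 - (0.442237)(-0.2612) - (-0.400814)(0.3157) = -0.02875063
    denominator = 1 - (0.442237)(0.3157) - (-0.400814)(-0.2612) = 0.75569308
  phi_33 = -0.02875063 / 0.75569308 = -0.038.
Therefore phi_{33} = -0.0380.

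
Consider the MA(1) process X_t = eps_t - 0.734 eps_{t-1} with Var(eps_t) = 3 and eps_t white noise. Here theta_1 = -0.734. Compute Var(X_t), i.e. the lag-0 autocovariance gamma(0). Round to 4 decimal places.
\gamma(0) = 4.6163

For an MA(q) process X_t = eps_t + sum_i theta_i eps_{t-i} with
Var(eps_t) = sigma^2, the variance is
  gamma(0) = sigma^2 * (1 + sum_i theta_i^2).
  sum_i theta_i^2 = (-0.734)^2 = 0.538756.
  gamma(0) = 3 * (1 + 0.538756) = 3 * 1.538756 = 4.616268, which rounds to 4.6163.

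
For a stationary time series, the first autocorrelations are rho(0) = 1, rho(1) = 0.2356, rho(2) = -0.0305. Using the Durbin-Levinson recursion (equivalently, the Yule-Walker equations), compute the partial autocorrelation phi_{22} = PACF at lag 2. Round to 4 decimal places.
\phi_{22} = -0.0911

The PACF at lag k is phi_{kk}, the last component of the solution
to the Yule-Walker system G_k phi = r_k where
  (G_k)_{ij} = rho(|i - j|), (r_k)_i = rho(i), i,j = 1..k.
Equivalently, Durbin-Levinson gives phi_{kk} iteratively:
  phi_{11} = rho(1)
  phi_{kk} = [rho(k) - sum_{j=1..k-1} phi_{k-1,j} rho(k-j)]
            / [1 - sum_{j=1..k-1} phi_{k-1,j} rho(j)],
  phi_{k,j} = phi_{k-1,j} - phi_{kk} phi_{k-1,k-j},  j = 1..k-1.
Step k = 1:
  phi_11 = rho(1) = 0.2356.
Step k = 2:
  phi_22 = [rho(2) - phi_11 rho(1)] / [1 - phi_11 rho(1)] = [-0.0305 - (0.2356)(0.2356)] / [1 - (0.2356)(0.2356)]
         = -0.08600736 / 0.94449264 = -0.0911.
Therefore phi_{22} = -0.0911.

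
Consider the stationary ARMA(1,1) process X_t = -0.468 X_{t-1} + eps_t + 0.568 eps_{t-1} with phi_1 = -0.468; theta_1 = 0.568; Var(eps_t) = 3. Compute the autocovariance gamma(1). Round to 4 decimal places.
\gamma(1) = 0.2820

Multiply the model equation by X_{t-k} and take expectations. With theta_0 = psi_0 = 1 and psi_j the MA(infinity) weights, this gives
  gamma(k) - sum_i phi_i gamma(k-i) = c_k,
  c_k = sigma^2 * sum_{j=k..q} theta_j psi_{j-k}   (c_k = 0 for k > q),
using gamma(-m) = gamma(m).
psi-weights needed (psi_j = theta_j + sum_i phi_i psi_{j-i}):
  psi_1 = theta_1 + phi_1 = 0.568 + (-0.468) = 0.1
Right-hand sides:
  c_0 = sigma^2 (1 + theta_1 psi_1) = 3 * (1 + (0.568)(0.1)) = 3 * 1.0568 = 3.1704
  c_1 = sigma^2 theta_1 = 3 * (0.568) = 1.704
  c_2 = 0
Equations for k = 0 and k = 1 (AR order 1):
  gamma(0) = phi_1 gamma(1) + c_0
  gamma(1) = phi_1 gamma(0) + c_1
Substituting the second into the first: gamma(0) (1 - phi_1^2) = c_0 + phi_1 c_1, so
  gamma(0) = (c_0 + phi_1 c_1) / (1 - phi_1^2) = (3.1704 + (-0.468)(1.704)) / (1 - (-0.468)^2) = 2.372928 / 0.780976 = 3.038413.
  gamma(1) = phi_1 gamma(0) + c_1 = (-0.468)(3.038413) + (1.704) = 0.282022.
Therefore gamma(1) = 0.2820 (to 4 decimal places).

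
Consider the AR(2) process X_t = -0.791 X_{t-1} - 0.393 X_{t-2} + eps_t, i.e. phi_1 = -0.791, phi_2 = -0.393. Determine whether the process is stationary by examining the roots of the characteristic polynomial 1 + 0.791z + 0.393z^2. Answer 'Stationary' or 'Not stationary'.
\text{Stationary}

The AR(p) characteristic polynomial is P(z) = 1 + 0.791z + 0.393z^2.
Stationarity requires all roots to lie outside the unit circle, i.e. |z| > 1 for every root.
Set 1 + (0.791) z + (0.393) z^2 = 0, i.e. a z^2 + b z + c = 0 with a = 0.393, b = 0.791, c = 1.
Discriminant D = b^2 - 4ac = (0.791)^2 - 4*(0.393)*1 = 0.625681 - (1.572) = -0.946319.
D < 0, so the roots are the complex-conjugate pair z = (-b +/- i sqrt(-D)) / (2a) = -1.0064 +/- 1.2376i.
For a conjugate pair |z|^2 = z * conj(z) = (product of roots) = c/a = 1/(0.393) = 2.544529, so |z| = sqrt(2.544529) = 1.5952 for both roots.
Moduli of all roots: 1.5952, 1.5952.
All moduli strictly greater than 1? Yes.
Verdict: Stationary.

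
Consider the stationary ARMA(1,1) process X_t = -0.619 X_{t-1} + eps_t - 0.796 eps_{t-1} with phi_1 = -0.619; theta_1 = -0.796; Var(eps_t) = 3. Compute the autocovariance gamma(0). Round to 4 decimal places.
\gamma(0) = 12.7378

Multiply the model equation by X_{t-k} and take expectations. With theta_0 = psi_0 = 1 and psi_j the MA(infinity) weights, this gives
  gamma(k) - sum_i phi_i gamma(k-i) = c_k,
  c_k = sigma^2 * sum_{j=k..q} theta_j psi_{j-k}   (c_k = 0 for k > q),
using gamma(-m) = gamma(m).
psi-weights needed (psi_j = theta_j + sum_i phi_i psi_{j-i}):
  psi_1 = theta_1 + phi_1 = -0.796 + (-0.619) = -1.415
Right-hand sides:
  c_0 = sigma^2 (1 + theta_1 psi_1) = 3 * (1 + (-0.796)(-1.415)) = 3 * 2.12634 = 6.37902
  c_1 = sigma^2 theta_1 = 3 * (-0.796) = -2.388
  c_2 = 0
Equations for k = 0 and k = 1 (AR order 1):
  gamma(0) = phi_1 gamma(1) + c_0
  gamma(1) = phi_1 gamma(0) + c_1
Substituting the second into the first: gamma(0) (1 - phi_1^2) = c_0 + phi_1 c_1, so
  gamma(0) = (c_0 + phi_1 c_1) / (1 - phi_1^2) = (6.37902 + (-0.619)(-2.388)) / (1 - (-0.619)^2) = 7.857192 / 0.616839 = 12.737833.
Therefore gamma(0) = 12.7378 (to 4 decimal places).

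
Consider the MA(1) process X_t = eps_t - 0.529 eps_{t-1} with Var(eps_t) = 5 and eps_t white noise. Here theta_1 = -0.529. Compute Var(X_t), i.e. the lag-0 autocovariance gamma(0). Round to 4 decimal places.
\gamma(0) = 6.3992

For an MA(q) process X_t = eps_t + sum_i theta_i eps_{t-i} with
Var(eps_t) = sigma^2, the variance is
  gamma(0) = sigma^2 * (1 + sum_i theta_i^2).
  sum_i theta_i^2 = (-0.529)^2 = 0.279841.
  gamma(0) = 5 * (1 + 0.279841) = 5 * 1.279841 = 6.399205, which rounds to 6.3992.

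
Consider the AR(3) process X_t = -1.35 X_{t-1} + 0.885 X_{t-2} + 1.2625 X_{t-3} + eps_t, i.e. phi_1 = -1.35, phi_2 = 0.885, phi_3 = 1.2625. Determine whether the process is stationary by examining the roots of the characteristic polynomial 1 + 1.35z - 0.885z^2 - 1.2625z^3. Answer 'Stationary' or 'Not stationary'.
\text{Not stationary}

The AR(p) characteristic polynomial is P(z) = 1 + 1.35z - 0.885z^2 - 1.2625z^3.
Stationarity requires all roots to lie outside the unit circle, i.e. |z| > 1 for every root.
Degree 3: look for a simple real root z0 first, then factor out (1 - z/z0) and solve the remaining quadratic.
Testing z0 = -0.8: P(-0.8) = 1 + (1.35)(-0.8) + (-0.885)(-0.8)^2 + (-1.2625)(-0.8)^3
  = 1 + (-1.08) + (-0.5664) + (0.6464) = 0.  So z_0 = -0.8 is a root, |z_0| = 0.8.
Divide out the factor (1 + 1.25 z) = (1 - z/z0) (since 1/z0 = -1.25):
  P(z) = (1 + 1.25 z)(1 + (0.1) z + (-1.01) z^2)
  [check: z-coef 0.1 - (-1.25) = 1.35; z^2-coef -1.01 - (-1.25)(0.1) = -0.885; z^3-coef -(-1.25)(-1.01) = -1.2625.]
Remaining roots from the quadratic factor 1 + (0.1) z + (-1.01) z^2:
  Set 1 + (0.1) z + (-1.01) z^2 = 0, i.e. a z^2 + b z + c = 0 with a = -1.01, b = 0.1, c = 1.
  Discriminant D = b^2 - 4ac = (0.1)^2 - 4*(-1.01)*1 = 0.01 - (-4.04) = 4.05.
  D >= 0, so the roots are real: z = (-b +/- sqrt(D)) / (2a) = (-0.1 +/- 2.012461) / (-2.02).
    z_1 = (-0.1 + 2.012461) / (-2.02) = -0.9468,   |z_1| = 0.9468.
    z_2 = (-0.1 - 2.012461) / (-2.02) = 1.0458,   |z_2| = 1.0458.
Moduli of all roots: 0.8000, 0.9468, 1.0458.
All moduli strictly greater than 1? No.
Verdict: Not stationary.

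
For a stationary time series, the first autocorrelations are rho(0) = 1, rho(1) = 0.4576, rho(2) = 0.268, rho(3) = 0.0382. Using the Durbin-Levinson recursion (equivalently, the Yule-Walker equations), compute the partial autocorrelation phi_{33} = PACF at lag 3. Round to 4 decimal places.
\phi_{33} = -0.1390

The PACF at lag k is phi_{kk}, the last component of the solution
to the Yule-Walker system G_k phi = r_k where
  (G_k)_{ij} = rho(|i - j|), (r_k)_i = rho(i), i,j = 1..k.
Equivalently, Durbin-Levinson gives phi_{kk} iteratively:
  phi_{11} = rho(1)
  phi_{kk} = [rho(k) - sum_{j=1..k-1} phi_{k-1,j} rho(k-j)]
            / [1 - sum_{j=1..k-1} phi_{k-1,j} rho(j)],
  phi_{k,j} = phi_{k-1,j} - phi_{kk} phi_{k-1,k-j},  j = 1..k-1.
Step k = 1:
  phi_11 = rho(1) = 0.4576.
Step k = 2:
  phi_22 = [rho(2) - phi_11 rho(1)] / [1 - phi_11 rho(1)] = [0.268 - (0.4576)(0.4576)] / [1 - (0.4576)(0.4576)]
         = 0.05860224 / 0.79060224 = 0.074124.
  Update: phi_21 = phi_11 - phi_22 phi_11 = 0.4576 - (0.074124)(0.4576) = 0.423681.
Step k = 3:
  phi_33 = [rho(3) - phi_21 rho(2) - phi_22 rho(1)] / [1 - phi_21 rho(1) - phi_22 rho(2)]
    numerator   = 0.0382 - (0.423681)(0.268) - (0.074124)(0.4576) = -0.10926546
    denominator = 1 - (0.423681)(0.4576) - (0.074124)(0.268) = 0.78625843
  phi_33 = -0.10926546 / 0.78625843 = -0.139.
Therefore phi_{33} = -0.1390.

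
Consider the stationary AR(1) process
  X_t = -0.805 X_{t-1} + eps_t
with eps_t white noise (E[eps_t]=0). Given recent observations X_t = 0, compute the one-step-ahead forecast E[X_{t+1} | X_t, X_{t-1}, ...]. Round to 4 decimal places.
E[X_{t+1} \mid \mathcal F_t] = 0.0000

For an AR(p) model X_t = c + sum_i phi_i X_{t-i} + eps_t, the
one-step-ahead conditional mean is
  E[X_{t+1} | X_t, ...] = c + sum_i phi_i X_{t+1-i}.
Substitute known values:
  E[X_{t+1} | ...] = (-0.805) * (0)
                   = 0.0000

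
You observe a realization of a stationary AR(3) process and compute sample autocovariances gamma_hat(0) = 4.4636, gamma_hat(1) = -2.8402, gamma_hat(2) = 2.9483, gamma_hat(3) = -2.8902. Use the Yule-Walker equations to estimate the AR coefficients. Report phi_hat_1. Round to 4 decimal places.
\hat\phi_{1} = -0.2440

The Yule-Walker equations for an AR(p) process read, in matrix form,
  Gamma_p phi = r_p,   with   (Gamma_p)_{ij} = gamma(|i - j|),
                       (r_p)_i = gamma(i),   i,j = 1..p.
Substitute the sample gammas (Toeplitz matrix and right-hand side of size 3):
  Gamma_p = [[4.4636, -2.8402, 2.9483], [-2.8402, 4.4636, -2.8402], [2.9483, -2.8402, 4.4636]]
  r_p     = [-2.8402, 2.9483, -2.8902]
Written out (R1..R3):
  (R1) 4.4636 phi_1 - 2.8402 phi_2 + 2.9483 phi_3 = -2.8402
  (R2) -2.8402 phi_1 + 4.4636 phi_2 - 2.8402 phi_3 = 2.9483
  (R3) 2.9483 phi_1 - 2.8402 phi_2 + 4.4636 phi_3 = -2.8902
Gaussian elimination:
  R2 <- R2 - (-2.8402/4.4636) R1 = R2 - (-0.636303) R1:  2.656374 phi_2 - 0.964189 phi_3 = 1.141074
  R3 <- R3 - (2.9483/4.4636) R1 = R3 - (0.660521) R1:  -0.964189 phi_2 + 2.516187 phi_3 = -1.014189
  R3 <- R3 - (-0.964189/2.656374) R2 = R3 - (-0.362972) R2:  2.166213 phi_3 = -0.600011
Back-substitution:
  phi_hat_3 = -0.600011 / 2.166213 = -0.276986
  phi_hat_2 = (1.141074 - (-0.964189)(-0.276986)) / 2.656374 = 0.329022
  phi_hat_1 = (-2.8402 - (-2.8402)(0.329022) - (2.9483)(-0.276986)) / 4.4636 = -0.24399
So phi_hat = [-0.2440, 0.3290, -0.2770].
Therefore phi_hat_1 = -0.2440.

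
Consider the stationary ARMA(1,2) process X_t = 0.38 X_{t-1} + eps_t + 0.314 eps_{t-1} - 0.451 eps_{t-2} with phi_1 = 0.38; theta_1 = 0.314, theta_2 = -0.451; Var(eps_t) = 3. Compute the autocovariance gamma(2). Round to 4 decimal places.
\gamma(2) = -0.6923

Multiply the model equation by X_{t-k} and take expectations. With theta_0 = psi_0 = 1 and psi_j the MA(infinity) weights, this gives
  gamma(k) - sum_i phi_i gamma(k-i) = c_k,
  c_k = sigma^2 * sum_{j=k..q} theta_j psi_{j-k}   (c_k = 0 for k > q),
using gamma(-m) = gamma(m).
psi-weights needed (psi_j = theta_j + sum_i phi_i psi_{j-i}):
  psi_1 = theta_1 + phi_1 = 0.314 + (0.38) = 0.694
  psi_2 = theta_2 + phi_1 psi_1 = -0.451 + (0.38)(0.694) = -0.18728
Right-hand sides:
  c_0 = sigma^2 (1 + theta_1 psi_1 + theta_2 psi_2) = 3 * (1 + (0.314)(0.694) + (-0.451)(-0.18728)) = 3 * 1.302379 = 3.907138
  c_1 = sigma^2 (theta_1 + theta_2 psi_1) = 3 * (0.314 + (-0.451)(0.694)) = 0.003018
  c_2 = sigma^2 theta_2 = 3 * (-0.451) = -1.353
Equations for k = 0 and k = 1 (AR order 1):
  gamma(0) = phi_1 gamma(1) + c_0
  gamma(1) = phi_1 gamma(0) + c_1
Substituting the second into the first: gamma(0) (1 - phi_1^2) = c_0 + phi_1 c_1, so
  gamma(0) = (c_0 + phi_1 c_1) / (1 - phi_1^2) = (3.907138 + (0.38)(0.003018)) / (1 - (0.38)^2) = 3.908285 / 0.8556 = 4.567888.
  gamma(1) = phi_1 gamma(0) + c_1 = (0.38)(4.567888) + (0.003018) = 1.738815.
For k = 2: gamma(2) = phi_1 gamma(1) + c_2
  = (0.38)(1.738815) + (-1.353) = -0.69225.
Therefore gamma(2) = -0.6923 (to 4 decimal places).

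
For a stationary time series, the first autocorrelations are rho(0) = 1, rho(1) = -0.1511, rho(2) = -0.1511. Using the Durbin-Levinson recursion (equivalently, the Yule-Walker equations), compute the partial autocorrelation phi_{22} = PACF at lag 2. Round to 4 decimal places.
\phi_{22} = -0.1780

The PACF at lag k is phi_{kk}, the last component of the solution
to the Yule-Walker system G_k phi = r_k where
  (G_k)_{ij} = rho(|i - j|), (r_k)_i = rho(i), i,j = 1..k.
Equivalently, Durbin-Levinson gives phi_{kk} iteratively:
  phi_{11} = rho(1)
  phi_{kk} = [rho(k) - sum_{j=1..k-1} phi_{k-1,j} rho(k-j)]
            / [1 - sum_{j=1..k-1} phi_{k-1,j} rho(j)],
  phi_{k,j} = phi_{k-1,j} - phi_{kk} phi_{k-1,k-j},  j = 1..k-1.
Step k = 1:
  phi_11 = rho(1) = -0.1511.
Step k = 2:
  phi_22 = [rho(2) - phi_11 rho(1)] / [1 - phi_11 rho(1)] = [-0.1511 - (-0.1511)(-0.1511)] / [1 - (-0.1511)(-0.1511)]
         = -0.17393121 / 0.97716879 = -0.178.
Therefore phi_{22} = -0.1780.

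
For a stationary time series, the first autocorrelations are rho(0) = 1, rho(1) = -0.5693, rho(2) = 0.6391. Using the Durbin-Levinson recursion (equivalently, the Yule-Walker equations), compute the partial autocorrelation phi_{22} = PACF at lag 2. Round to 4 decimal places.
\phi_{22} = 0.4660

The PACF at lag k is phi_{kk}, the last component of the solution
to the Yule-Walker system G_k phi = r_k where
  (G_k)_{ij} = rho(|i - j|), (r_k)_i = rho(i), i,j = 1..k.
Equivalently, Durbin-Levinson gives phi_{kk} iteratively:
  phi_{11} = rho(1)
  phi_{kk} = [rho(k) - sum_{j=1..k-1} phi_{k-1,j} rho(k-j)]
            / [1 - sum_{j=1..k-1} phi_{k-1,j} rho(j)],
  phi_{k,j} = phi_{k-1,j} - phi_{kk} phi_{k-1,k-j},  j = 1..k-1.
Step k = 1:
  phi_11 = rho(1) = -0.5693.
Step k = 2:
  phi_22 = [rho(2) - phi_11 rho(1)] / [1 - phi_11 rho(1)] = [0.6391 - (-0.5693)(-0.5693)] / [1 - (-0.5693)(-0.5693)]
         = 0.31499751 / 0.67589751 = 0.466.
Therefore phi_{22} = 0.4660.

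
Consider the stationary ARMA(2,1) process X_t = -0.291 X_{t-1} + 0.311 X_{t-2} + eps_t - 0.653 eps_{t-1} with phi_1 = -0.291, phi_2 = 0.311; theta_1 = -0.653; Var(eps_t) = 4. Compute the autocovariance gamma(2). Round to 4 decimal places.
\gamma(2) = 5.7290

Multiply the model equation by X_{t-k} and take expectations. With theta_0 = psi_0 = 1 and psi_j the MA(infinity) weights, this gives
  gamma(k) - sum_i phi_i gamma(k-i) = c_k,
  c_k = sigma^2 * sum_{j=k..q} theta_j psi_{j-k}   (c_k = 0 for k > q),
using gamma(-m) = gamma(m).
psi-weights needed (psi_j = theta_j + sum_i phi_i psi_{j-i}):
  psi_1 = theta_1 + phi_1 = -0.653 + (-0.291) = -0.944
Right-hand sides:
  c_0 = sigma^2 (1 + theta_1 psi_1) = 4 * (1 + (-0.653)(-0.944)) = 4 * 1.616432 = 6.465728
  c_1 = sigma^2 theta_1 = 4 * (-0.653) = -2.612
  c_2 = 0
Equations for k = 0, 1, 2 (AR order 2, c_2 = 0):
  (E0) gamma(0) = phi_1 gamma(1) + phi_2 gamma(2) + c_0
  (E1) gamma(1) = phi_1 gamma(0) + phi_2 gamma(1) + c_1
  (E2) gamma(2) = phi_1 gamma(1) + phi_2 gamma(0)
From (E1): gamma(1) = A gamma(0) + B with
  A = phi_1 / (1 - phi_2) = -0.291 / 0.689 = -0.422351,   B = c_1 / (1 - phi_2) = -2.612 / 0.689 = -3.791001.
Insert (E2) into (E0): gamma(0) (1 - phi_2^2) = phi_1 (1 + phi_2) gamma(1) + c_0.
  phi_1 (1 + phi_2) = (-0.291)(1.311) = -0.381501,   1 - phi_2^2 = 0.903279.
Replace gamma(1) by A gamma(0) + B and collect gamma(0):
  gamma(0) [0.903279 - (-0.381501)(-0.422351)] = (-0.381501)(-3.791001) + 6.465728
  gamma(0) * 0.742152 = 7.911999
  gamma(0) = 7.911999 / 0.742152 = 10.660893.
  gamma(1) = A gamma(0) + B = (-0.422351)(10.660893) + (-3.791001) = -8.293643.
  gamma(2) = phi_1 gamma(1) + phi_2 gamma(0) = (-0.291)(-8.293643) + (0.311)(10.660893) = 5.728988.
Therefore gamma(2) = 5.7290 (to 4 decimal places).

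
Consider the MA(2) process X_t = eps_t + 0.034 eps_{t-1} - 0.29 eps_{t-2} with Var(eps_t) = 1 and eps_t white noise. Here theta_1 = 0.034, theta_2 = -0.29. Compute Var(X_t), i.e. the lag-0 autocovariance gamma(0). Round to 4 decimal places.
\gamma(0) = 1.0853

For an MA(q) process X_t = eps_t + sum_i theta_i eps_{t-i} with
Var(eps_t) = sigma^2, the variance is
  gamma(0) = sigma^2 * (1 + sum_i theta_i^2).
  sum_i theta_i^2 = (0.034)^2 + (-0.29)^2 = 0.001156 + 0.0841 = 0.085256.
  gamma(0) = 1 * (1 + 0.085256) = 1 * 1.085256 = 1.085256, which rounds to 1.0853.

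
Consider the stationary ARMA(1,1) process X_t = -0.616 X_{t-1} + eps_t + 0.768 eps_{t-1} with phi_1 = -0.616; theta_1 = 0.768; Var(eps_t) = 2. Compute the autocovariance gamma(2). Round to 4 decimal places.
\gamma(2) = -0.1590

Multiply the model equation by X_{t-k} and take expectations. With theta_0 = psi_0 = 1 and psi_j the MA(infinity) weights, this gives
  gamma(k) - sum_i phi_i gamma(k-i) = c_k,
  c_k = sigma^2 * sum_{j=k..q} theta_j psi_{j-k}   (c_k = 0 for k > q),
using gamma(-m) = gamma(m).
psi-weights needed (psi_j = theta_j + sum_i phi_i psi_{j-i}):
  psi_1 = theta_1 + phi_1 = 0.768 + (-0.616) = 0.152
Right-hand sides:
  c_0 = sigma^2 (1 + theta_1 psi_1) = 2 * (1 + (0.768)(0.152)) = 2 * 1.116736 = 2.233472
  c_1 = sigma^2 theta_1 = 2 * (0.768) = 1.536
  c_2 = 0
Equations for k = 0 and k = 1 (AR order 1):
  gamma(0) = phi_1 gamma(1) + c_0
  gamma(1) = phi_1 gamma(0) + c_1
Substituting the second into the first: gamma(0) (1 - phi_1^2) = c_0 + phi_1 c_1, so
  gamma(0) = (c_0 + phi_1 c_1) / (1 - phi_1^2) = (2.233472 + (-0.616)(1.536)) / (1 - (-0.616)^2) = 1.287296 / 0.620544 = 2.074464.
  gamma(1) = phi_1 gamma(0) + c_1 = (-0.616)(2.074464) + (1.536) = 0.25813.
For k = 2 (> q): gamma(2) = phi_1 gamma(1) = (-0.616)(0.25813) = -0.159008.
Therefore gamma(2) = -0.1590 (to 4 decimal places).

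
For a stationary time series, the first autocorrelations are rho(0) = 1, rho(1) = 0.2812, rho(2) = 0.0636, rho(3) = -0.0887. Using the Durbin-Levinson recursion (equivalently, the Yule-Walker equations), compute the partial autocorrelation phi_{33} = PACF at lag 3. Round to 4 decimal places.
\phi_{33} = -0.1110

The PACF at lag k is phi_{kk}, the last component of the solution
to the Yule-Walker system G_k phi = r_k where
  (G_k)_{ij} = rho(|i - j|), (r_k)_i = rho(i), i,j = 1..k.
Equivalently, Durbin-Levinson gives phi_{kk} iteratively:
  phi_{11} = rho(1)
  phi_{kk} = [rho(k) - sum_{j=1..k-1} phi_{k-1,j} rho(k-j)]
            / [1 - sum_{j=1..k-1} phi_{k-1,j} rho(j)],
  phi_{k,j} = phi_{k-1,j} - phi_{kk} phi_{k-1,k-j},  j = 1..k-1.
Step k = 1:
  phi_11 = rho(1) = 0.2812.
Step k = 2:
  phi_22 = [rho(2) - phi_11 rho(1)] / [1 - phi_11 rho(1)] = [0.0636 - (0.2812)(0.2812)] / [1 - (0.2812)(0.2812)]
         = -0.01547344 / 0.92092656 = -0.016802.
  Update: phi_21 = phi_11 - phi_22 phi_11 = 0.2812 - (-0.016802)(0.2812) = 0.285925.
Step k = 3:
  phi_33 = [rho(3) - phi_21 rho(2) - phi_22 rho(1)] / [1 - phi_21 rho(1) - phi_22 rho(2)]
    numerator   = -0.0887 - (0.285925)(0.0636) - (-0.016802)(0.2812) = -0.10216008
    denominator = 1 - (0.285925)(0.2812) - (-0.016802)(0.0636) = 0.92066657
  phi_33 = -0.10216008 / 0.92066657 = -0.111.
Therefore phi_{33} = -0.1110.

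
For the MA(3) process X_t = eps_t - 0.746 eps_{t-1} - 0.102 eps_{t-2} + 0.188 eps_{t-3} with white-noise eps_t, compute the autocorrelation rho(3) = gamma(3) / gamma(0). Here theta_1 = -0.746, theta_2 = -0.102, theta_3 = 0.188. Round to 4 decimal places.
\rho(3) = 0.1173

For an MA(q) process with theta_0 = 1, the autocovariance is
  gamma(k) = sigma^2 * sum_{i=0..q-k} theta_i * theta_{i+k},
and rho(k) = gamma(k) / gamma(0). Sigma^2 cancels.
  numerator   = (1)*(0.188) = 0.188.
  denominator = (1)^2 + (-0.746)^2 + (-0.102)^2 + (0.188)^2 = 1.602264.
  rho(3) = 0.188 / 1.602264 = 0.1173.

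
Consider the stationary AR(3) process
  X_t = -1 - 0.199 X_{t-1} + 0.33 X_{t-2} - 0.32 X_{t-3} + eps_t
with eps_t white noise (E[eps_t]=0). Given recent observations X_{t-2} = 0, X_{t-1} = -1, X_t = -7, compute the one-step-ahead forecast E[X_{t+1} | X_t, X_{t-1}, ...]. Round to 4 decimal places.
E[X_{t+1} \mid \mathcal F_t] = 0.0630

For an AR(p) model X_t = c + sum_i phi_i X_{t-i} + eps_t, the
one-step-ahead conditional mean is
  E[X_{t+1} | X_t, ...] = c + sum_i phi_i X_{t+1-i}.
Substitute known values:
  E[X_{t+1} | ...] = -1 + (-0.199) * (-7) + (0.33) * (-1) + (-0.32) * (0)
                   = 0.0630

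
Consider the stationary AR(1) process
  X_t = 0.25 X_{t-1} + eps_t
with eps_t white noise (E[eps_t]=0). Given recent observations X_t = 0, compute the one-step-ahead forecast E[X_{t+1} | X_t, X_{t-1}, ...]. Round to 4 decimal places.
E[X_{t+1} \mid \mathcal F_t] = 0.0000

For an AR(p) model X_t = c + sum_i phi_i X_{t-i} + eps_t, the
one-step-ahead conditional mean is
  E[X_{t+1} | X_t, ...] = c + sum_i phi_i X_{t+1-i}.
Substitute known values:
  E[X_{t+1} | ...] = (0.25) * (0)
                   = 0.0000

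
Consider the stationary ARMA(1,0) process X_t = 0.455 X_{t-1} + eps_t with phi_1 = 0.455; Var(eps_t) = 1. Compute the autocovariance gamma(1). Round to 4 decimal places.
\gamma(1) = 0.5738

Multiply the model equation by X_{t-k} and take expectations. With theta_0 = psi_0 = 1 and psi_j the MA(infinity) weights, this gives
  gamma(k) - sum_i phi_i gamma(k-i) = c_k,
  c_k = sigma^2 * sum_{j=k..q} theta_j psi_{j-k}   (c_k = 0 for k > q),
using gamma(-m) = gamma(m).
Pure AR (q = 0): c_0 = sigma^2 = 1, c_k = 0 for k >= 1.
Equations for k = 0 and k = 1 (AR order 1):
  gamma(0) = phi_1 gamma(1) + c_0
  gamma(1) = phi_1 gamma(0) + c_1
Substituting the second into the first: gamma(0) (1 - phi_1^2) = c_0 + phi_1 c_1, so
  gamma(0) = c_0 / (1 - phi_1^2) = 1 / (1 - (0.455)^2) = 1 / 0.792975 = 1.261074.
  gamma(1) = phi_1 gamma(0) = (0.455)(1.261074) = 0.573789.
Therefore gamma(1) = 0.5738 (to 4 decimal places).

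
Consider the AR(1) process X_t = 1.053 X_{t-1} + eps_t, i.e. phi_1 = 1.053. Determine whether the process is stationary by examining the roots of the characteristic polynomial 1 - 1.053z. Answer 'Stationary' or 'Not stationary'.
\text{Not stationary}

The AR(p) characteristic polynomial is P(z) = 1 - 1.053z.
Stationarity requires all roots to lie outside the unit circle, i.e. |z| > 1 for every root.
This is linear in z: 1 + (-1.053) z = 0  =>  z = -1/(-1.053) = 0.949668,  |z| = 0.949668.
Moduli of all roots: 0.9497.
All moduli strictly greater than 1? No.
Verdict: Not stationary.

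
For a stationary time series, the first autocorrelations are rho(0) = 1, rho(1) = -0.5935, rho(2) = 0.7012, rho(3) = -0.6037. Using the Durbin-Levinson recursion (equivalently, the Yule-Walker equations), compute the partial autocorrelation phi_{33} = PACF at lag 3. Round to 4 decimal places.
\phi_{33} = -0.2001

The PACF at lag k is phi_{kk}, the last component of the solution
to the Yule-Walker system G_k phi = r_k where
  (G_k)_{ij} = rho(|i - j|), (r_k)_i = rho(i), i,j = 1..k.
Equivalently, Durbin-Levinson gives phi_{kk} iteratively:
  phi_{11} = rho(1)
  phi_{kk} = [rho(k) - sum_{j=1..k-1} phi_{k-1,j} rho(k-j)]
            / [1 - sum_{j=1..k-1} phi_{k-1,j} rho(j)],
  phi_{k,j} = phi_{k-1,j} - phi_{kk} phi_{k-1,k-j},  j = 1..k-1.
Step k = 1:
  phi_11 = rho(1) = -0.5935.
Step k = 2:
  phi_22 = [rho(2) - phi_11 rho(1)] / [1 - phi_11 rho(1)] = [0.7012 - (-0.5935)(-0.5935)] / [1 - (-0.5935)(-0.5935)]
         = 0.34895775 / 0.64775775 = 0.538716.
  Update: phi_21 = phi_11 - phi_22 phi_11 = -0.5935 - (0.538716)(-0.5935) = -0.273772.
Step k = 3:
  phi_33 = [rho(3) - phi_21 rho(2) - phi_22 rho(1)] / [1 - phi_21 rho(1) - phi_22 rho(2)]
    numerator   = -0.6037 - (-0.273772)(0.7012) - (0.538716)(-0.5935) = -0.09200301
    denominator = 1 - (-0.273772)(-0.5935) - (0.538716)(0.7012) = 0.45976847
  phi_33 = -0.09200301 / 0.45976847 = -0.2001.
Therefore phi_{33} = -0.2001.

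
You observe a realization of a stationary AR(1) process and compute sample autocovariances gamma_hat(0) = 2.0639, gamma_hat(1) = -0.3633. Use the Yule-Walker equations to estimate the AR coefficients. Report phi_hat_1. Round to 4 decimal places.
\hat\phi_{1} = -0.1760

The Yule-Walker equations for an AR(p) process read, in matrix form,
  Gamma_p phi = r_p,   with   (Gamma_p)_{ij} = gamma(|i - j|),
                       (r_p)_i = gamma(i),   i,j = 1..p.
Substitute the sample gammas (Toeplitz matrix and right-hand side of size 1):
  Gamma_p = [[2.0639]]
  r_p     = [-0.3633]
With p = 1 this is the single equation gamma(0) phi_1 = gamma(1):
  phi_hat_1 = gamma(1) / gamma(0) = -0.3633 / 2.0639 = -0.1760.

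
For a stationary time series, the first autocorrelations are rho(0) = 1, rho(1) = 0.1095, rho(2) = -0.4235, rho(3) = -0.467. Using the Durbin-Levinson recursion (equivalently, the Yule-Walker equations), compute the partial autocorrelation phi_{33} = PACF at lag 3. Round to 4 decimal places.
\phi_{33} = -0.4421

The PACF at lag k is phi_{kk}, the last component of the solution
to the Yule-Walker system G_k phi = r_k where
  (G_k)_{ij} = rho(|i - j|), (r_k)_i = rho(i), i,j = 1..k.
Equivalently, Durbin-Levinson gives phi_{kk} iteratively:
  phi_{11} = rho(1)
  phi_{kk} = [rho(k) - sum_{j=1..k-1} phi_{k-1,j} rho(k-j)]
            / [1 - sum_{j=1..k-1} phi_{k-1,j} rho(j)],
  phi_{k,j} = phi_{k-1,j} - phi_{kk} phi_{k-1,k-j},  j = 1..k-1.
Step k = 1:
  phi_11 = rho(1) = 0.1095.
Step k = 2:
  phi_22 = [rho(2) - phi_11 rho(1)] / [1 - phi_11 rho(1)] = [-0.4235 - (0.1095)(0.1095)] / [1 - (0.1095)(0.1095)]
         = -0.43549025 / 0.98800975 = -0.440775.
  Update: phi_21 = phi_11 - phi_22 phi_11 = 0.1095 - (-0.440775)(0.1095) = 0.157765.
Step k = 3:
  phi_33 = [rho(3) - phi_21 rho(2) - phi_22 rho(1)] / [1 - phi_21 rho(1) - phi_22 rho(2)]
    numerator   = -0.467 - (0.157765)(-0.4235) - (-0.440775)(0.1095) = -0.35192168
    denominator = 1 - (0.157765)(0.1095) - (-0.440775)(-0.4235) = 0.79605642
  phi_33 = -0.35192168 / 0.79605642 = -0.4421.
Therefore phi_{33} = -0.4421.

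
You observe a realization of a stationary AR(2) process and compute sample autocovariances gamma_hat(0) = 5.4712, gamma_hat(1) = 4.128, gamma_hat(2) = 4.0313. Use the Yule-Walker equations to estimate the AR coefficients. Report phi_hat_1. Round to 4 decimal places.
\hat\phi_{1} = 0.4610

The Yule-Walker equations for an AR(p) process read, in matrix form,
  Gamma_p phi = r_p,   with   (Gamma_p)_{ij} = gamma(|i - j|),
                       (r_p)_i = gamma(i),   i,j = 1..p.
Substitute the sample gammas (Toeplitz matrix and right-hand side of size 2):
  Gamma_p = [[5.4712, 4.128], [4.128, 5.4712]]
  r_p     = [4.128, 4.0313]
Written out:
  5.4712 phi_1 + 4.128 phi_2 = 4.128
  4.128 phi_1 + 5.4712 phi_2 = 4.0313
Solve by Cramer's rule:
  det = gamma(0)^2 - gamma(1)^2 = (5.4712)^2 - (4.128)^2 = 29.93402944 - 17.040384 = 12.89364544
  phi_hat_1 = [gamma(1) gamma(0) - gamma(1) gamma(2)] / det = [(4.128)(5.4712) - (4.128)(4.0313)] / 12.89364544 = 5.9439072 / 12.89364544 = 0.461
  phi_hat_2 = [gamma(0) gamma(2) - gamma(1)^2] / det = [(5.4712)(4.0313) - (4.128)^2] / 12.89364544 = 5.01566456 / 12.89364544 = 0.389
So phi_hat = [0.4610, 0.3890].
Therefore phi_hat_1 = 0.4610.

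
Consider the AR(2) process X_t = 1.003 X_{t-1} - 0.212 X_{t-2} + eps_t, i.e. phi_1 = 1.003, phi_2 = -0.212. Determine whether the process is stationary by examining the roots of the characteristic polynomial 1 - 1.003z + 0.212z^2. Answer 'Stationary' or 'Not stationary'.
\text{Stationary}

The AR(p) characteristic polynomial is P(z) = 1 - 1.003z + 0.212z^2.
Stationarity requires all roots to lie outside the unit circle, i.e. |z| > 1 for every root.
Set 1 + (-1.003) z + (0.212) z^2 = 0, i.e. a z^2 + b z + c = 0 with a = 0.212, b = -1.003, c = 1.
Discriminant D = b^2 - 4ac = (-1.003)^2 - 4*(0.212)*1 = 1.006009 - (0.848) = 0.158009.
D >= 0, so the roots are real: z = (-b +/- sqrt(D)) / (2a) = (1.003 +/- 0.397503) / (0.424).
  z_1 = (1.003 + 0.397503) / (0.424) = 3.3031,   |z_1| = 3.3031.
  z_2 = (1.003 - 0.397503) / (0.424) = 1.4281,   |z_2| = 1.4281.
Moduli of all roots: 3.3031, 1.4281.
All moduli strictly greater than 1? Yes.
Verdict: Stationary.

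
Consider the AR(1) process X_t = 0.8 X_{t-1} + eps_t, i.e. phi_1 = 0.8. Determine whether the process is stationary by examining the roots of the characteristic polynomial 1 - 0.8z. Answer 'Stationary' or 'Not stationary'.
\text{Stationary}

The AR(p) characteristic polynomial is P(z) = 1 - 0.8z.
Stationarity requires all roots to lie outside the unit circle, i.e. |z| > 1 for every root.
This is linear in z: 1 + (-0.8) z = 0  =>  z = -1/(-0.8) = 1.25,  |z| = 1.25.
Moduli of all roots: 1.2500.
All moduli strictly greater than 1? Yes.
Verdict: Stationary.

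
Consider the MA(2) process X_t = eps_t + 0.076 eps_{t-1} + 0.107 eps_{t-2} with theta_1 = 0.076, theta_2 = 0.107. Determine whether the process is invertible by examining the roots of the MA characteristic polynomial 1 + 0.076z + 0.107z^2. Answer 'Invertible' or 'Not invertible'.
\text{Invertible}

The MA(q) characteristic polynomial is P(z) = 1 + 0.076z + 0.107z^2.
Invertibility requires all roots to lie outside the unit circle, i.e. |z| > 1 for every root.
Set 1 + (0.076) z + (0.107) z^2 = 0, i.e. a z^2 + b z + c = 0 with a = 0.107, b = 0.076, c = 1.
Discriminant D = b^2 - 4ac = (0.076)^2 - 4*(0.107)*1 = 0.005776 - (0.428) = -0.422224.
D < 0, so the roots are the complex-conjugate pair z = (-b +/- i sqrt(-D)) / (2a) = -0.3551 +/- 3.0364i.
For a conjugate pair |z|^2 = z * conj(z) = (product of roots) = c/a = 1/(0.107) = 9.345794, so |z| = sqrt(9.345794) = 3.0571 for both roots.
Moduli of all roots: 3.0571, 3.0571.
All moduli strictly greater than 1? Yes.
Verdict: Invertible.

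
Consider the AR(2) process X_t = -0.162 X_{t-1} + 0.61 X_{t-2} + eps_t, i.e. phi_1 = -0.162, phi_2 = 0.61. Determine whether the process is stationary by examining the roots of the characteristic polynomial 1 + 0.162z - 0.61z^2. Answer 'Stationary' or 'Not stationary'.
\text{Stationary}

The AR(p) characteristic polynomial is P(z) = 1 + 0.162z - 0.61z^2.
Stationarity requires all roots to lie outside the unit circle, i.e. |z| > 1 for every root.
Set 1 + (0.162) z + (-0.61) z^2 = 0, i.e. a z^2 + b z + c = 0 with a = -0.61, b = 0.162, c = 1.
Discriminant D = b^2 - 4ac = (0.162)^2 - 4*(-0.61)*1 = 0.026244 - (-2.44) = 2.466244.
D >= 0, so the roots are real: z = (-b +/- sqrt(D)) / (2a) = (-0.162 +/- 1.570428) / (-1.22).
  z_1 = (-0.162 + 1.570428) / (-1.22) = -1.1544,   |z_1| = 1.1544.
  z_2 = (-0.162 - 1.570428) / (-1.22) = 1.42,   |z_2| = 1.42.
Moduli of all roots: 1.1544, 1.4200.
All moduli strictly greater than 1? Yes.
Verdict: Stationary.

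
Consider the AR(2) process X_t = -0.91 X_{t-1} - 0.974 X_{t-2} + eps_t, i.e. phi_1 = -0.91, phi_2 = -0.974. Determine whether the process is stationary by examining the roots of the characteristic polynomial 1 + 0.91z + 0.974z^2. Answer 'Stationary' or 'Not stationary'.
\text{Stationary}

The AR(p) characteristic polynomial is P(z) = 1 + 0.91z + 0.974z^2.
Stationarity requires all roots to lie outside the unit circle, i.e. |z| > 1 for every root.
Set 1 + (0.91) z + (0.974) z^2 = 0, i.e. a z^2 + b z + c = 0 with a = 0.974, b = 0.91, c = 1.
Discriminant D = b^2 - 4ac = (0.91)^2 - 4*(0.974)*1 = 0.8281 - (3.896) = -3.0679.
D < 0, so the roots are the complex-conjugate pair z = (-b +/- i sqrt(-D)) / (2a) = -0.4671 +/- 0.8991i.
For a conjugate pair |z|^2 = z * conj(z) = (product of roots) = c/a = 1/(0.974) = 1.026694, so |z| = sqrt(1.026694) = 1.0133 for both roots.
Moduli of all roots: 1.0133, 1.0133.
All moduli strictly greater than 1? Yes.
Verdict: Stationary.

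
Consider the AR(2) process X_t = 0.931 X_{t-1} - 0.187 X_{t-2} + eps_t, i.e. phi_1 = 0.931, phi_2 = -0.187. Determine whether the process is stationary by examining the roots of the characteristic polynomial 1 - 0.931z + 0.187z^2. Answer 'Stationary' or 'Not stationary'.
\text{Stationary}

The AR(p) characteristic polynomial is P(z) = 1 - 0.931z + 0.187z^2.
Stationarity requires all roots to lie outside the unit circle, i.e. |z| > 1 for every root.
Set 1 + (-0.931) z + (0.187) z^2 = 0, i.e. a z^2 + b z + c = 0 with a = 0.187, b = -0.931, c = 1.
Discriminant D = b^2 - 4ac = (-0.931)^2 - 4*(0.187)*1 = 0.866761 - (0.748) = 0.118761.
D >= 0, so the roots are real: z = (-b +/- sqrt(D)) / (2a) = (0.931 +/- 0.344617) / (0.374).
  z_1 = (0.931 + 0.344617) / (0.374) = 3.4107,   |z_1| = 3.4107.
  z_2 = (0.931 - 0.344617) / (0.374) = 1.5679,   |z_2| = 1.5679.
Moduli of all roots: 3.4107, 1.5679.
All moduli strictly greater than 1? Yes.
Verdict: Stationary.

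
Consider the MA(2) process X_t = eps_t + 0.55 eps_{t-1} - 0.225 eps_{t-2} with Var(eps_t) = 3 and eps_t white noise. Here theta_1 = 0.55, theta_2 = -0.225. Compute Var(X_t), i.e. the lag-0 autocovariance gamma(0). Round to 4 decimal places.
\gamma(0) = 4.0594

For an MA(q) process X_t = eps_t + sum_i theta_i eps_{t-i} with
Var(eps_t) = sigma^2, the variance is
  gamma(0) = sigma^2 * (1 + sum_i theta_i^2).
  sum_i theta_i^2 = (0.55)^2 + (-0.225)^2 = 0.3025 + 0.050625 = 0.353125.
  gamma(0) = 3 * (1 + 0.353125) = 3 * 1.353125 = 4.059375, which rounds to 4.0594.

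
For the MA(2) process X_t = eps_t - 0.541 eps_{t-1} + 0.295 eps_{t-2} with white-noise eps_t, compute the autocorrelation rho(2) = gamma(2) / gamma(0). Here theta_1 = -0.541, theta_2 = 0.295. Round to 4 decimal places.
\rho(2) = 0.2138

For an MA(q) process with theta_0 = 1, the autocovariance is
  gamma(k) = sigma^2 * sum_{i=0..q-k} theta_i * theta_{i+k},
and rho(k) = gamma(k) / gamma(0). Sigma^2 cancels.
  numerator   = (1)*(0.295) = 0.295.
  denominator = (1)^2 + (-0.541)^2 + (0.295)^2 = 1.379706.
  rho(2) = 0.295 / 1.379706 = 0.2138.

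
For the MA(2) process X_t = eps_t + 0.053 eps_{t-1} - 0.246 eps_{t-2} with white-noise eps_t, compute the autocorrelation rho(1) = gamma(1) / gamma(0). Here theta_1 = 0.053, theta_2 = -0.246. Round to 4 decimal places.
\rho(1) = 0.0376

For an MA(q) process with theta_0 = 1, the autocovariance is
  gamma(k) = sigma^2 * sum_{i=0..q-k} theta_i * theta_{i+k},
and rho(k) = gamma(k) / gamma(0). Sigma^2 cancels.
  numerator   = (1)*(0.053) + (0.053)*(-0.246) = 0.039962.
  denominator = (1)^2 + (0.053)^2 + (-0.246)^2 = 1.063325.
  rho(1) = 0.039962 / 1.063325 = 0.0376.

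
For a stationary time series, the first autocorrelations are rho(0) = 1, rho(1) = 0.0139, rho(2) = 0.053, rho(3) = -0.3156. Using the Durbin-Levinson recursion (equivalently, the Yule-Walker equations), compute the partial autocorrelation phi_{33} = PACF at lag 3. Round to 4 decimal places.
\phi_{33} = -0.3180

The PACF at lag k is phi_{kk}, the last component of the solution
to the Yule-Walker system G_k phi = r_k where
  (G_k)_{ij} = rho(|i - j|), (r_k)_i = rho(i), i,j = 1..k.
Equivalently, Durbin-Levinson gives phi_{kk} iteratively:
  phi_{11} = rho(1)
  phi_{kk} = [rho(k) - sum_{j=1..k-1} phi_{k-1,j} rho(k-j)]
            / [1 - sum_{j=1..k-1} phi_{k-1,j} rho(j)],
  phi_{k,j} = phi_{k-1,j} - phi_{kk} phi_{k-1,k-j},  j = 1..k-1.
Step k = 1:
  phi_11 = rho(1) = 0.0139.
Step k = 2:
  phi_22 = [rho(2) - phi_11 rho(1)] / [1 - phi_11 rho(1)] = [0.053 - (0.0139)(0.0139)] / [1 - (0.0139)(0.0139)]
         = 0.05280679 / 0.99980679 = 0.052817.
  Update: phi_21 = phi_11 - phi_22 phi_11 = 0.0139 - (0.052817)(0.0139) = 0.013166.
Step k = 3:
  phi_33 = [rho(3) - phi_21 rho(2) - phi_22 rho(1)] / [1 - phi_21 rho(1) - phi_22 rho(2)]
    numerator   = -0.3156 - (0.013166)(0.053) - (0.052817)(0.0139) = -0.31703195
    denominator = 1 - (0.013166)(0.0139) - (0.052817)(0.053) = 0.99701769
  phi_33 = -0.31703195 / 0.99701769 = -0.318.
Therefore phi_{33} = -0.3180.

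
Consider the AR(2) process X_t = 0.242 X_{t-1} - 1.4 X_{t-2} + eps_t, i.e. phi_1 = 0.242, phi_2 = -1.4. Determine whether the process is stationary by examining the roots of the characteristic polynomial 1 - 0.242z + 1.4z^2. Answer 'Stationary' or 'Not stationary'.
\text{Not stationary}

The AR(p) characteristic polynomial is P(z) = 1 - 0.242z + 1.4z^2.
Stationarity requires all roots to lie outside the unit circle, i.e. |z| > 1 for every root.
Set 1 + (-0.242) z + (1.4) z^2 = 0, i.e. a z^2 + b z + c = 0 with a = 1.4, b = -0.242, c = 1.
Discriminant D = b^2 - 4ac = (-0.242)^2 - 4*(1.4)*1 = 0.058564 - (5.6) = -5.541436.
D < 0, so the roots are the complex-conjugate pair z = (-b +/- i sqrt(-D)) / (2a) = 0.0864 +/- 0.8407i.
For a conjugate pair |z|^2 = z * conj(z) = (product of roots) = c/a = 1/(1.4) = 0.714286, so |z| = sqrt(0.714286) = 0.8452 for both roots.
Moduli of all roots: 0.8452, 0.8452.
All moduli strictly greater than 1? No.
Verdict: Not stationary.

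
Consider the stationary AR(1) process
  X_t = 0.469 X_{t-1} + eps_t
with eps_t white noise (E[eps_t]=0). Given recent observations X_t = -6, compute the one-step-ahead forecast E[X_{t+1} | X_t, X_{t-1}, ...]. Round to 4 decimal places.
E[X_{t+1} \mid \mathcal F_t] = -2.8140

For an AR(p) model X_t = c + sum_i phi_i X_{t-i} + eps_t, the
one-step-ahead conditional mean is
  E[X_{t+1} | X_t, ...] = c + sum_i phi_i X_{t+1-i}.
Substitute known values:
  E[X_{t+1} | ...] = (0.469) * (-6)
                   = -2.8140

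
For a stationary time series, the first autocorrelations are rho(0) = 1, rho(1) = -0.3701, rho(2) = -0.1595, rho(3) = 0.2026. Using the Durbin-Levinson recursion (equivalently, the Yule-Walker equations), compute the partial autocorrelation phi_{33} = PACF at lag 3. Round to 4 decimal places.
\phi_{33} = -0.0051

The PACF at lag k is phi_{kk}, the last component of the solution
to the Yule-Walker system G_k phi = r_k where
  (G_k)_{ij} = rho(|i - j|), (r_k)_i = rho(i), i,j = 1..k.
Equivalently, Durbin-Levinson gives phi_{kk} iteratively:
  phi_{11} = rho(1)
  phi_{kk} = [rho(k) - sum_{j=1..k-1} phi_{k-1,j} rho(k-j)]
            / [1 - sum_{j=1..k-1} phi_{k-1,j} rho(j)],
  phi_{k,j} = phi_{k-1,j} - phi_{kk} phi_{k-1,k-j},  j = 1..k-1.
Step k = 1:
  phi_11 = rho(1) = -0.3701.
Step k = 2:
  phi_22 = [rho(2) - phi_11 rho(1)] / [1 - phi_11 rho(1)] = [-0.1595 - (-0.3701)(-0.3701)] / [1 - (-0.3701)(-0.3701)]
         = -0.29647401 / 0.86302599 = -0.343528.
  Update: phi_21 = phi_11 - phi_22 phi_11 = -0.3701 - (-0.343528)(-0.3701) = -0.49724.
Step k = 3:
  phi_33 = [rho(3) - phi_21 rho(2) - phi_22 rho(1)] / [1 - phi_21 rho(1) - phi_22 rho(2)]
    numerator   = 0.2026 - (-0.49724)(-0.1595) - (-0.343528)(-0.3701) = -0.00384965
    denominator = 1 - (-0.49724)(-0.3701) - (-0.343528)(-0.1595) = 0.76117872
  phi_33 = -0.00384965 / 0.76117872 = -0.0051.
Therefore phi_{33} = -0.0051.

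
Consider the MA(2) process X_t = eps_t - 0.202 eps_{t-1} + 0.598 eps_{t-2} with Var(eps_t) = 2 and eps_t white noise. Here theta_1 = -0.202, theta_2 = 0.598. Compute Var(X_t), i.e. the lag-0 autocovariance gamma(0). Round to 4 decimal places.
\gamma(0) = 2.7968

For an MA(q) process X_t = eps_t + sum_i theta_i eps_{t-i} with
Var(eps_t) = sigma^2, the variance is
  gamma(0) = sigma^2 * (1 + sum_i theta_i^2).
  sum_i theta_i^2 = (-0.202)^2 + (0.598)^2 = 0.040804 + 0.357604 = 0.398408.
  gamma(0) = 2 * (1 + 0.398408) = 2 * 1.398408 = 2.796816, which rounds to 2.7968.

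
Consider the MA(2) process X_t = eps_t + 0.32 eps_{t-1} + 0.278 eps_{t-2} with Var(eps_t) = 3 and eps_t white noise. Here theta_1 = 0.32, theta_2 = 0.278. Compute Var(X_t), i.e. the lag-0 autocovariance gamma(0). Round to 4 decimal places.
\gamma(0) = 3.5391

For an MA(q) process X_t = eps_t + sum_i theta_i eps_{t-i} with
Var(eps_t) = sigma^2, the variance is
  gamma(0) = sigma^2 * (1 + sum_i theta_i^2).
  sum_i theta_i^2 = (0.32)^2 + (0.278)^2 = 0.1024 + 0.077284 = 0.179684.
  gamma(0) = 3 * (1 + 0.179684) = 3 * 1.179684 = 3.539052, which rounds to 3.5391.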